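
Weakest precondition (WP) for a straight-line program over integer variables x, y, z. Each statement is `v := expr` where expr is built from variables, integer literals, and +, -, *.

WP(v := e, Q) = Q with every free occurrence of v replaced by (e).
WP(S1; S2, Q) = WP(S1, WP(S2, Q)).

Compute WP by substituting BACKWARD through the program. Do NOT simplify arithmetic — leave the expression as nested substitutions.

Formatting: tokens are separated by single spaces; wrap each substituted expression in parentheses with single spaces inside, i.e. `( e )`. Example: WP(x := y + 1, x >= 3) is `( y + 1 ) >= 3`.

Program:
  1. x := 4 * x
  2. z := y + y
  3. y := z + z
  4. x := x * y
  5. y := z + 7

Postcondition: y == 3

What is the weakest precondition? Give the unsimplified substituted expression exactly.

post: y == 3
stmt 5: y := z + 7  -- replace 1 occurrence(s) of y with (z + 7)
  => ( z + 7 ) == 3
stmt 4: x := x * y  -- replace 0 occurrence(s) of x with (x * y)
  => ( z + 7 ) == 3
stmt 3: y := z + z  -- replace 0 occurrence(s) of y with (z + z)
  => ( z + 7 ) == 3
stmt 2: z := y + y  -- replace 1 occurrence(s) of z with (y + y)
  => ( ( y + y ) + 7 ) == 3
stmt 1: x := 4 * x  -- replace 0 occurrence(s) of x with (4 * x)
  => ( ( y + y ) + 7 ) == 3

Answer: ( ( y + y ) + 7 ) == 3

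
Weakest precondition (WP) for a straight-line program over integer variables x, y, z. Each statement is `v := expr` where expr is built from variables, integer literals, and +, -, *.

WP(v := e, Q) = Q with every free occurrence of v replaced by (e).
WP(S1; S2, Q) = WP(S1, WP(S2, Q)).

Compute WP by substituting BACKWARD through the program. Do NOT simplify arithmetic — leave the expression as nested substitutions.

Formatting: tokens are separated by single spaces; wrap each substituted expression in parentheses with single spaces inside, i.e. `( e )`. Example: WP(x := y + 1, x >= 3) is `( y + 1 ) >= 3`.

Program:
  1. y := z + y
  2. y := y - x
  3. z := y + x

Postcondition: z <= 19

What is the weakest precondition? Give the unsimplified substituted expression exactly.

Answer: ( ( ( z + y ) - x ) + x ) <= 19

Derivation:
post: z <= 19
stmt 3: z := y + x  -- replace 1 occurrence(s) of z with (y + x)
  => ( y + x ) <= 19
stmt 2: y := y - x  -- replace 1 occurrence(s) of y with (y - x)
  => ( ( y - x ) + x ) <= 19
stmt 1: y := z + y  -- replace 1 occurrence(s) of y with (z + y)
  => ( ( ( z + y ) - x ) + x ) <= 19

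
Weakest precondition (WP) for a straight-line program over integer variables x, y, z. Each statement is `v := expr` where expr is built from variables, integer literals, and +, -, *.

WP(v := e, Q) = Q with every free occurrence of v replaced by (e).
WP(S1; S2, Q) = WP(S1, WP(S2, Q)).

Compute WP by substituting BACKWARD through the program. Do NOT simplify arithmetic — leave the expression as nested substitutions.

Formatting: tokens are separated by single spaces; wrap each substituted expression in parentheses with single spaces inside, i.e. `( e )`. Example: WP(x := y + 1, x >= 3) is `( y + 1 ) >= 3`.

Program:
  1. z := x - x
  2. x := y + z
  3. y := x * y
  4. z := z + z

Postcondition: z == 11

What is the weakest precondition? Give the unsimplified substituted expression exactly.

post: z == 11
stmt 4: z := z + z  -- replace 1 occurrence(s) of z with (z + z)
  => ( z + z ) == 11
stmt 3: y := x * y  -- replace 0 occurrence(s) of y with (x * y)
  => ( z + z ) == 11
stmt 2: x := y + z  -- replace 0 occurrence(s) of x with (y + z)
  => ( z + z ) == 11
stmt 1: z := x - x  -- replace 2 occurrence(s) of z with (x - x)
  => ( ( x - x ) + ( x - x ) ) == 11

Answer: ( ( x - x ) + ( x - x ) ) == 11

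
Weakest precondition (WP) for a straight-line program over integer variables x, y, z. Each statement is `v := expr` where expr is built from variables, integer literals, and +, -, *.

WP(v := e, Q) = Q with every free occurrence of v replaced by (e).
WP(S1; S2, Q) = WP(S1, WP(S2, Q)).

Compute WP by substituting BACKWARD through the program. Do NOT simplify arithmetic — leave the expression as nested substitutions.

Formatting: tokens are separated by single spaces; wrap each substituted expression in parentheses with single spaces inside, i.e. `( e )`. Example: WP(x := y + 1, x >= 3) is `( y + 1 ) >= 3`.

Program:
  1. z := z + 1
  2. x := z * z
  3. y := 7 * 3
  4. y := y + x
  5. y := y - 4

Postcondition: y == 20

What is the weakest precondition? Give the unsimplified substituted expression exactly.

post: y == 20
stmt 5: y := y - 4  -- replace 1 occurrence(s) of y with (y - 4)
  => ( y - 4 ) == 20
stmt 4: y := y + x  -- replace 1 occurrence(s) of y with (y + x)
  => ( ( y + x ) - 4 ) == 20
stmt 3: y := 7 * 3  -- replace 1 occurrence(s) of y with (7 * 3)
  => ( ( ( 7 * 3 ) + x ) - 4 ) == 20
stmt 2: x := z * z  -- replace 1 occurrence(s) of x with (z * z)
  => ( ( ( 7 * 3 ) + ( z * z ) ) - 4 ) == 20
stmt 1: z := z + 1  -- replace 2 occurrence(s) of z with (z + 1)
  => ( ( ( 7 * 3 ) + ( ( z + 1 ) * ( z + 1 ) ) ) - 4 ) == 20

Answer: ( ( ( 7 * 3 ) + ( ( z + 1 ) * ( z + 1 ) ) ) - 4 ) == 20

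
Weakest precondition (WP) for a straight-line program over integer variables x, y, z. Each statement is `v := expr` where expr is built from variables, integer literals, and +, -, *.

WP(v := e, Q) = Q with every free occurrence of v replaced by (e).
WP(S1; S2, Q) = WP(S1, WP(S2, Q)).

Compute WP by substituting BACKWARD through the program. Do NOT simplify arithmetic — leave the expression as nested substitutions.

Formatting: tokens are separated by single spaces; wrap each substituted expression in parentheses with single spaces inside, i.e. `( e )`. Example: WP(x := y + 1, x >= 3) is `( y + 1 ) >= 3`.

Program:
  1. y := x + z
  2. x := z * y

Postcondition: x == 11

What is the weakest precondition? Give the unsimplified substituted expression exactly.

post: x == 11
stmt 2: x := z * y  -- replace 1 occurrence(s) of x with (z * y)
  => ( z * y ) == 11
stmt 1: y := x + z  -- replace 1 occurrence(s) of y with (x + z)
  => ( z * ( x + z ) ) == 11

Answer: ( z * ( x + z ) ) == 11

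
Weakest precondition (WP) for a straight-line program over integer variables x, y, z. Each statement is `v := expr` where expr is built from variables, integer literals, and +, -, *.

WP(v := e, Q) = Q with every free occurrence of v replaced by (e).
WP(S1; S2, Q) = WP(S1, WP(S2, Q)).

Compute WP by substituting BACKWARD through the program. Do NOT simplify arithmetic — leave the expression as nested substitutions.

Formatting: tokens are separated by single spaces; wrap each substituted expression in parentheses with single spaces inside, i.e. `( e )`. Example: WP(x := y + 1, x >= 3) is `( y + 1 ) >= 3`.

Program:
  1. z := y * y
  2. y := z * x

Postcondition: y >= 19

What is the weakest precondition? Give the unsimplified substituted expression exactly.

post: y >= 19
stmt 2: y := z * x  -- replace 1 occurrence(s) of y with (z * x)
  => ( z * x ) >= 19
stmt 1: z := y * y  -- replace 1 occurrence(s) of z with (y * y)
  => ( ( y * y ) * x ) >= 19

Answer: ( ( y * y ) * x ) >= 19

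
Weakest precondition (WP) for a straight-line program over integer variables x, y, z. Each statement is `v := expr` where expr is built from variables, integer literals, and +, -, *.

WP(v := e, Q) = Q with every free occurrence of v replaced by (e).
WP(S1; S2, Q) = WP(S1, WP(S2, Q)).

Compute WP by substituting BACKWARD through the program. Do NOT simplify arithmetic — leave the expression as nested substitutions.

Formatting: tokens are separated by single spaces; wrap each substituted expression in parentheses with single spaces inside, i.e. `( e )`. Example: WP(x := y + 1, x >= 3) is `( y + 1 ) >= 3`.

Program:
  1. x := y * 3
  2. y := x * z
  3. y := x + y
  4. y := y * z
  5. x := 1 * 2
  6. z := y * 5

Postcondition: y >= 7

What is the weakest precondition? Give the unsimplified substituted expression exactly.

post: y >= 7
stmt 6: z := y * 5  -- replace 0 occurrence(s) of z with (y * 5)
  => y >= 7
stmt 5: x := 1 * 2  -- replace 0 occurrence(s) of x with (1 * 2)
  => y >= 7
stmt 4: y := y * z  -- replace 1 occurrence(s) of y with (y * z)
  => ( y * z ) >= 7
stmt 3: y := x + y  -- replace 1 occurrence(s) of y with (x + y)
  => ( ( x + y ) * z ) >= 7
stmt 2: y := x * z  -- replace 1 occurrence(s) of y with (x * z)
  => ( ( x + ( x * z ) ) * z ) >= 7
stmt 1: x := y * 3  -- replace 2 occurrence(s) of x with (y * 3)
  => ( ( ( y * 3 ) + ( ( y * 3 ) * z ) ) * z ) >= 7

Answer: ( ( ( y * 3 ) + ( ( y * 3 ) * z ) ) * z ) >= 7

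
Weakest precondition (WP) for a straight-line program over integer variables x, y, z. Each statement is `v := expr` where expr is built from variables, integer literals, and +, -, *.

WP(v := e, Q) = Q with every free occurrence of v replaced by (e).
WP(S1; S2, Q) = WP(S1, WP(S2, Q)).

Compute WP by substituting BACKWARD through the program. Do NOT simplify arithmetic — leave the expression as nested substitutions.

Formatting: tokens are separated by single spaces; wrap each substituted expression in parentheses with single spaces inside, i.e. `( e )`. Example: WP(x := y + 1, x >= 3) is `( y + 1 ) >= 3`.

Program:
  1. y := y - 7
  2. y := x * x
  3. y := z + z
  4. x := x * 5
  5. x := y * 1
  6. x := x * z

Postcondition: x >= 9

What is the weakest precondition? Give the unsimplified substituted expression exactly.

Answer: ( ( ( z + z ) * 1 ) * z ) >= 9

Derivation:
post: x >= 9
stmt 6: x := x * z  -- replace 1 occurrence(s) of x with (x * z)
  => ( x * z ) >= 9
stmt 5: x := y * 1  -- replace 1 occurrence(s) of x with (y * 1)
  => ( ( y * 1 ) * z ) >= 9
stmt 4: x := x * 5  -- replace 0 occurrence(s) of x with (x * 5)
  => ( ( y * 1 ) * z ) >= 9
stmt 3: y := z + z  -- replace 1 occurrence(s) of y with (z + z)
  => ( ( ( z + z ) * 1 ) * z ) >= 9
stmt 2: y := x * x  -- replace 0 occurrence(s) of y with (x * x)
  => ( ( ( z + z ) * 1 ) * z ) >= 9
stmt 1: y := y - 7  -- replace 0 occurrence(s) of y with (y - 7)
  => ( ( ( z + z ) * 1 ) * z ) >= 9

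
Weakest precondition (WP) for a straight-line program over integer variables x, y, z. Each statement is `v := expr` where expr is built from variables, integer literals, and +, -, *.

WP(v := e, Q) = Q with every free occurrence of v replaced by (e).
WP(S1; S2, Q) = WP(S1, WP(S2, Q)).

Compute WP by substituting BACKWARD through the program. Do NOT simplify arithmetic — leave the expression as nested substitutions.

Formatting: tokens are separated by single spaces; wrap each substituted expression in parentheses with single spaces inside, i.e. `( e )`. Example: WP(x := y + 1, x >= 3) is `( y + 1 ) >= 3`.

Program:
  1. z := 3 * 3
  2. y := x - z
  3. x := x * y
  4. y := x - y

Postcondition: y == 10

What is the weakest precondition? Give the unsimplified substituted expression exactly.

Answer: ( ( x * ( x - ( 3 * 3 ) ) ) - ( x - ( 3 * 3 ) ) ) == 10

Derivation:
post: y == 10
stmt 4: y := x - y  -- replace 1 occurrence(s) of y with (x - y)
  => ( x - y ) == 10
stmt 3: x := x * y  -- replace 1 occurrence(s) of x with (x * y)
  => ( ( x * y ) - y ) == 10
stmt 2: y := x - z  -- replace 2 occurrence(s) of y with (x - z)
  => ( ( x * ( x - z ) ) - ( x - z ) ) == 10
stmt 1: z := 3 * 3  -- replace 2 occurrence(s) of z with (3 * 3)
  => ( ( x * ( x - ( 3 * 3 ) ) ) - ( x - ( 3 * 3 ) ) ) == 10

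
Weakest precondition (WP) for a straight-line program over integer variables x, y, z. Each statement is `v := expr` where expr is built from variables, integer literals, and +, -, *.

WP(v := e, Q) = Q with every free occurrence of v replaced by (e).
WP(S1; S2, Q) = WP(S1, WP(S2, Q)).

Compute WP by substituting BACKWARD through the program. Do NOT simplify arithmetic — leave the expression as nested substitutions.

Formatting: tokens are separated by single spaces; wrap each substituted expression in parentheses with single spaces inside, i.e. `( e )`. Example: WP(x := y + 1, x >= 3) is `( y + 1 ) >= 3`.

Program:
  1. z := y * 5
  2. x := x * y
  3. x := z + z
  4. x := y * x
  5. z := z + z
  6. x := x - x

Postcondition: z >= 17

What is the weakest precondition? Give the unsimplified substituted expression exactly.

post: z >= 17
stmt 6: x := x - x  -- replace 0 occurrence(s) of x with (x - x)
  => z >= 17
stmt 5: z := z + z  -- replace 1 occurrence(s) of z with (z + z)
  => ( z + z ) >= 17
stmt 4: x := y * x  -- replace 0 occurrence(s) of x with (y * x)
  => ( z + z ) >= 17
stmt 3: x := z + z  -- replace 0 occurrence(s) of x with (z + z)
  => ( z + z ) >= 17
stmt 2: x := x * y  -- replace 0 occurrence(s) of x with (x * y)
  => ( z + z ) >= 17
stmt 1: z := y * 5  -- replace 2 occurrence(s) of z with (y * 5)
  => ( ( y * 5 ) + ( y * 5 ) ) >= 17

Answer: ( ( y * 5 ) + ( y * 5 ) ) >= 17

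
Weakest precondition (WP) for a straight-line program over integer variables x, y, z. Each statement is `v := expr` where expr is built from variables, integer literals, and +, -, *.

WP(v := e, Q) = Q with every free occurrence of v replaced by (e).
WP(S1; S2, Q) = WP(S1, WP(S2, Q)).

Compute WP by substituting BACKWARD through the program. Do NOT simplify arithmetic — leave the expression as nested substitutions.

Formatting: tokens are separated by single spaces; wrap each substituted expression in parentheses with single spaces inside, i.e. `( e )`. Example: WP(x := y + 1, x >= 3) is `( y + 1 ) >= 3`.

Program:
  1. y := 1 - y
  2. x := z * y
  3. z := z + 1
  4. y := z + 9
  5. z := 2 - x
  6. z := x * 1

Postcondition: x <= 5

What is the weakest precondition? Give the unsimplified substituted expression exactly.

Answer: ( z * ( 1 - y ) ) <= 5

Derivation:
post: x <= 5
stmt 6: z := x * 1  -- replace 0 occurrence(s) of z with (x * 1)
  => x <= 5
stmt 5: z := 2 - x  -- replace 0 occurrence(s) of z with (2 - x)
  => x <= 5
stmt 4: y := z + 9  -- replace 0 occurrence(s) of y with (z + 9)
  => x <= 5
stmt 3: z := z + 1  -- replace 0 occurrence(s) of z with (z + 1)
  => x <= 5
stmt 2: x := z * y  -- replace 1 occurrence(s) of x with (z * y)
  => ( z * y ) <= 5
stmt 1: y := 1 - y  -- replace 1 occurrence(s) of y with (1 - y)
  => ( z * ( 1 - y ) ) <= 5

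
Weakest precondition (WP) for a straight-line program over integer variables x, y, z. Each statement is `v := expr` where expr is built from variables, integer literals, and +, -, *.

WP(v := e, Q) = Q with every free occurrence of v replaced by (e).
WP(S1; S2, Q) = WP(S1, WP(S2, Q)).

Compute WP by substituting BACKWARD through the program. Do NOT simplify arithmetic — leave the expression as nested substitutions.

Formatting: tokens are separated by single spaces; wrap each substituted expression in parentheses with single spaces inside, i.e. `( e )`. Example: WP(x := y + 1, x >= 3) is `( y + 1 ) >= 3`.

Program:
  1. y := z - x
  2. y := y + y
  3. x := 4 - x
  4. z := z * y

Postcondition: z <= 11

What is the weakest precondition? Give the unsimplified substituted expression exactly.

Answer: ( z * ( ( z - x ) + ( z - x ) ) ) <= 11

Derivation:
post: z <= 11
stmt 4: z := z * y  -- replace 1 occurrence(s) of z with (z * y)
  => ( z * y ) <= 11
stmt 3: x := 4 - x  -- replace 0 occurrence(s) of x with (4 - x)
  => ( z * y ) <= 11
stmt 2: y := y + y  -- replace 1 occurrence(s) of y with (y + y)
  => ( z * ( y + y ) ) <= 11
stmt 1: y := z - x  -- replace 2 occurrence(s) of y with (z - x)
  => ( z * ( ( z - x ) + ( z - x ) ) ) <= 11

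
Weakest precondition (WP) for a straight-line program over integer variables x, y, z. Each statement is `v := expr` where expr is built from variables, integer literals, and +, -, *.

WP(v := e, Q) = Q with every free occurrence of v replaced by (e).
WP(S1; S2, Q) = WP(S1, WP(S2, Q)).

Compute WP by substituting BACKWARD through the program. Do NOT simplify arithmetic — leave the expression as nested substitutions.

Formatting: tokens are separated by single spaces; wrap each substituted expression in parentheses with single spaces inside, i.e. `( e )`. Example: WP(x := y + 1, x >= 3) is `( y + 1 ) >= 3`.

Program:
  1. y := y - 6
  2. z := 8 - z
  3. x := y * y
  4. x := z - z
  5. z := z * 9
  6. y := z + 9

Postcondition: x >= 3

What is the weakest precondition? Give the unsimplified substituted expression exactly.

Answer: ( ( 8 - z ) - ( 8 - z ) ) >= 3

Derivation:
post: x >= 3
stmt 6: y := z + 9  -- replace 0 occurrence(s) of y with (z + 9)
  => x >= 3
stmt 5: z := z * 9  -- replace 0 occurrence(s) of z with (z * 9)
  => x >= 3
stmt 4: x := z - z  -- replace 1 occurrence(s) of x with (z - z)
  => ( z - z ) >= 3
stmt 3: x := y * y  -- replace 0 occurrence(s) of x with (y * y)
  => ( z - z ) >= 3
stmt 2: z := 8 - z  -- replace 2 occurrence(s) of z with (8 - z)
  => ( ( 8 - z ) - ( 8 - z ) ) >= 3
stmt 1: y := y - 6  -- replace 0 occurrence(s) of y with (y - 6)
  => ( ( 8 - z ) - ( 8 - z ) ) >= 3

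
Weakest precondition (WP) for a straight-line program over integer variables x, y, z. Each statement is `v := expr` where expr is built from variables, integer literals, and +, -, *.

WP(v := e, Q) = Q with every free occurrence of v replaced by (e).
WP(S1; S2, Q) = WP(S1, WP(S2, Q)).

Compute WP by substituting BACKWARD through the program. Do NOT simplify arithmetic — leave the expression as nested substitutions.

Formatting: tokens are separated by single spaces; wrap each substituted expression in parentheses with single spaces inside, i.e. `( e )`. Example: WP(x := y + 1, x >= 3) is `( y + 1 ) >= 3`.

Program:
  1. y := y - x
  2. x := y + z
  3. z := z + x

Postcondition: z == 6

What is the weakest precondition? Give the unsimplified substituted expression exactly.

post: z == 6
stmt 3: z := z + x  -- replace 1 occurrence(s) of z with (z + x)
  => ( z + x ) == 6
stmt 2: x := y + z  -- replace 1 occurrence(s) of x with (y + z)
  => ( z + ( y + z ) ) == 6
stmt 1: y := y - x  -- replace 1 occurrence(s) of y with (y - x)
  => ( z + ( ( y - x ) + z ) ) == 6

Answer: ( z + ( ( y - x ) + z ) ) == 6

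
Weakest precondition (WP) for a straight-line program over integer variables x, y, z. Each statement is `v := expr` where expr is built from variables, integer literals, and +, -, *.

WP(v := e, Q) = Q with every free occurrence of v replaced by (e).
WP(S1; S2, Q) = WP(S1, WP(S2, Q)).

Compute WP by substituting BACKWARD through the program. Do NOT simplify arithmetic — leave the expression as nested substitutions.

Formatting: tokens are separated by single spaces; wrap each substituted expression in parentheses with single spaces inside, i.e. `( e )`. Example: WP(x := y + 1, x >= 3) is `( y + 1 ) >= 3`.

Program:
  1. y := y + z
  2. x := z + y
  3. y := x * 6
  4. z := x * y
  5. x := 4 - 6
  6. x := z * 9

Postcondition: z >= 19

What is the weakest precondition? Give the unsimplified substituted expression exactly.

post: z >= 19
stmt 6: x := z * 9  -- replace 0 occurrence(s) of x with (z * 9)
  => z >= 19
stmt 5: x := 4 - 6  -- replace 0 occurrence(s) of x with (4 - 6)
  => z >= 19
stmt 4: z := x * y  -- replace 1 occurrence(s) of z with (x * y)
  => ( x * y ) >= 19
stmt 3: y := x * 6  -- replace 1 occurrence(s) of y with (x * 6)
  => ( x * ( x * 6 ) ) >= 19
stmt 2: x := z + y  -- replace 2 occurrence(s) of x with (z + y)
  => ( ( z + y ) * ( ( z + y ) * 6 ) ) >= 19
stmt 1: y := y + z  -- replace 2 occurrence(s) of y with (y + z)
  => ( ( z + ( y + z ) ) * ( ( z + ( y + z ) ) * 6 ) ) >= 19

Answer: ( ( z + ( y + z ) ) * ( ( z + ( y + z ) ) * 6 ) ) >= 19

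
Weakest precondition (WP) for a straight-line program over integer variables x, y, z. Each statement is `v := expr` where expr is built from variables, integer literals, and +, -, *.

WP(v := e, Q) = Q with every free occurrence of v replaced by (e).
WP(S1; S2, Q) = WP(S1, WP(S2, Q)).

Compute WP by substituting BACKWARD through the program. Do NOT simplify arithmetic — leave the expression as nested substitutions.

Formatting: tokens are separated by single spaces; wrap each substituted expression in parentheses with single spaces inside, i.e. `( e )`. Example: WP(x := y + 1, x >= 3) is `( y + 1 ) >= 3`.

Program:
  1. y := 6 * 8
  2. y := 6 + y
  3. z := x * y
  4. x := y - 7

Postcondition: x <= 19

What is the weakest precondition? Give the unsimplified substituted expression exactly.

Answer: ( ( 6 + ( 6 * 8 ) ) - 7 ) <= 19

Derivation:
post: x <= 19
stmt 4: x := y - 7  -- replace 1 occurrence(s) of x with (y - 7)
  => ( y - 7 ) <= 19
stmt 3: z := x * y  -- replace 0 occurrence(s) of z with (x * y)
  => ( y - 7 ) <= 19
stmt 2: y := 6 + y  -- replace 1 occurrence(s) of y with (6 + y)
  => ( ( 6 + y ) - 7 ) <= 19
stmt 1: y := 6 * 8  -- replace 1 occurrence(s) of y with (6 * 8)
  => ( ( 6 + ( 6 * 8 ) ) - 7 ) <= 19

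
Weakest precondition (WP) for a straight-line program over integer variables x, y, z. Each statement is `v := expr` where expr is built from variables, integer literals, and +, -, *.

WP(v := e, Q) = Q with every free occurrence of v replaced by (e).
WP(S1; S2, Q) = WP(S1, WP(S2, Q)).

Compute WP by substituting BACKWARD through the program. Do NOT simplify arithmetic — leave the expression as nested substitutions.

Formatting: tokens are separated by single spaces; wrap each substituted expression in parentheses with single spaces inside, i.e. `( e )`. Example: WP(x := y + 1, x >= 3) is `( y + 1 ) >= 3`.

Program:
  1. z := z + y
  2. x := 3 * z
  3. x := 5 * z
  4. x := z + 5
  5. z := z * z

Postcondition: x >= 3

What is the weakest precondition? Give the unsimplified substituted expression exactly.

post: x >= 3
stmt 5: z := z * z  -- replace 0 occurrence(s) of z with (z * z)
  => x >= 3
stmt 4: x := z + 5  -- replace 1 occurrence(s) of x with (z + 5)
  => ( z + 5 ) >= 3
stmt 3: x := 5 * z  -- replace 0 occurrence(s) of x with (5 * z)
  => ( z + 5 ) >= 3
stmt 2: x := 3 * z  -- replace 0 occurrence(s) of x with (3 * z)
  => ( z + 5 ) >= 3
stmt 1: z := z + y  -- replace 1 occurrence(s) of z with (z + y)
  => ( ( z + y ) + 5 ) >= 3

Answer: ( ( z + y ) + 5 ) >= 3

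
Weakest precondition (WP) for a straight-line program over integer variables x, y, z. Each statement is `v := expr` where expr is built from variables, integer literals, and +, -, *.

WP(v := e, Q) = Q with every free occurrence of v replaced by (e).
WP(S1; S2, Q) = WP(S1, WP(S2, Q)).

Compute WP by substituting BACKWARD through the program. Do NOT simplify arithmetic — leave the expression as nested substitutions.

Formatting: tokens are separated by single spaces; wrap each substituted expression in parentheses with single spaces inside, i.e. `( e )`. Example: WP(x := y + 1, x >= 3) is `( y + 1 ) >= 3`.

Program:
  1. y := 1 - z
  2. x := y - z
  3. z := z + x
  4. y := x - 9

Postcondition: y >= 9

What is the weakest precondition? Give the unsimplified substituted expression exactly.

post: y >= 9
stmt 4: y := x - 9  -- replace 1 occurrence(s) of y with (x - 9)
  => ( x - 9 ) >= 9
stmt 3: z := z + x  -- replace 0 occurrence(s) of z with (z + x)
  => ( x - 9 ) >= 9
stmt 2: x := y - z  -- replace 1 occurrence(s) of x with (y - z)
  => ( ( y - z ) - 9 ) >= 9
stmt 1: y := 1 - z  -- replace 1 occurrence(s) of y with (1 - z)
  => ( ( ( 1 - z ) - z ) - 9 ) >= 9

Answer: ( ( ( 1 - z ) - z ) - 9 ) >= 9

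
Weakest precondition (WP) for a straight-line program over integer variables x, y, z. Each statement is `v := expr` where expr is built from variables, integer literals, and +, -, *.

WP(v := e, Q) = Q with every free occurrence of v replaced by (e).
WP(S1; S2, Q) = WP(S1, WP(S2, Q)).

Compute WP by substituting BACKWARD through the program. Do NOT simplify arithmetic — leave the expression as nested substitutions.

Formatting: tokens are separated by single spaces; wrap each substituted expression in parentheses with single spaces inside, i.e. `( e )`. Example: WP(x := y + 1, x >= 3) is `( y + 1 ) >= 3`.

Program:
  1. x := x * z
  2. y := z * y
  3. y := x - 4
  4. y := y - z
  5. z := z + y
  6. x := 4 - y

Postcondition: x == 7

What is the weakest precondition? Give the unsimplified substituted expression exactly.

Answer: ( 4 - ( ( ( x * z ) - 4 ) - z ) ) == 7

Derivation:
post: x == 7
stmt 6: x := 4 - y  -- replace 1 occurrence(s) of x with (4 - y)
  => ( 4 - y ) == 7
stmt 5: z := z + y  -- replace 0 occurrence(s) of z with (z + y)
  => ( 4 - y ) == 7
stmt 4: y := y - z  -- replace 1 occurrence(s) of y with (y - z)
  => ( 4 - ( y - z ) ) == 7
stmt 3: y := x - 4  -- replace 1 occurrence(s) of y with (x - 4)
  => ( 4 - ( ( x - 4 ) - z ) ) == 7
stmt 2: y := z * y  -- replace 0 occurrence(s) of y with (z * y)
  => ( 4 - ( ( x - 4 ) - z ) ) == 7
stmt 1: x := x * z  -- replace 1 occurrence(s) of x with (x * z)
  => ( 4 - ( ( ( x * z ) - 4 ) - z ) ) == 7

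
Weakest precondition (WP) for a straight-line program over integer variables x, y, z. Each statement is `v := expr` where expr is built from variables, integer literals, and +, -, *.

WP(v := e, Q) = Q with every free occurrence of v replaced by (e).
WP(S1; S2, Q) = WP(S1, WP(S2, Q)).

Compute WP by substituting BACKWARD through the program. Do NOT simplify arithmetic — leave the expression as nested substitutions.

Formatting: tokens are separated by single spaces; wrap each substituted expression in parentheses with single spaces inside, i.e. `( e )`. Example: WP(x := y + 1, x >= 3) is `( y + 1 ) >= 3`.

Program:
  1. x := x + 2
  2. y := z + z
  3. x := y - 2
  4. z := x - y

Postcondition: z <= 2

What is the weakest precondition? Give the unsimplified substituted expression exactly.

post: z <= 2
stmt 4: z := x - y  -- replace 1 occurrence(s) of z with (x - y)
  => ( x - y ) <= 2
stmt 3: x := y - 2  -- replace 1 occurrence(s) of x with (y - 2)
  => ( ( y - 2 ) - y ) <= 2
stmt 2: y := z + z  -- replace 2 occurrence(s) of y with (z + z)
  => ( ( ( z + z ) - 2 ) - ( z + z ) ) <= 2
stmt 1: x := x + 2  -- replace 0 occurrence(s) of x with (x + 2)
  => ( ( ( z + z ) - 2 ) - ( z + z ) ) <= 2

Answer: ( ( ( z + z ) - 2 ) - ( z + z ) ) <= 2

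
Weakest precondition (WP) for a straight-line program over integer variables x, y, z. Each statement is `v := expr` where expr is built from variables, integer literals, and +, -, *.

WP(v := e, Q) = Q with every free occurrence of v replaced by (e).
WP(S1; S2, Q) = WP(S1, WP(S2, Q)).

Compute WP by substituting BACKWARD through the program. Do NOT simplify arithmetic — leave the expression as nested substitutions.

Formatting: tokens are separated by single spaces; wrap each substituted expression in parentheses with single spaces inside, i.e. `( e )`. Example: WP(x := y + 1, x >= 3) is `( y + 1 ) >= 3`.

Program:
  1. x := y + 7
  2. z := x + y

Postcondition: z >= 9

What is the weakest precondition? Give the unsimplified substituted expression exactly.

Answer: ( ( y + 7 ) + y ) >= 9

Derivation:
post: z >= 9
stmt 2: z := x + y  -- replace 1 occurrence(s) of z with (x + y)
  => ( x + y ) >= 9
stmt 1: x := y + 7  -- replace 1 occurrence(s) of x with (y + 7)
  => ( ( y + 7 ) + y ) >= 9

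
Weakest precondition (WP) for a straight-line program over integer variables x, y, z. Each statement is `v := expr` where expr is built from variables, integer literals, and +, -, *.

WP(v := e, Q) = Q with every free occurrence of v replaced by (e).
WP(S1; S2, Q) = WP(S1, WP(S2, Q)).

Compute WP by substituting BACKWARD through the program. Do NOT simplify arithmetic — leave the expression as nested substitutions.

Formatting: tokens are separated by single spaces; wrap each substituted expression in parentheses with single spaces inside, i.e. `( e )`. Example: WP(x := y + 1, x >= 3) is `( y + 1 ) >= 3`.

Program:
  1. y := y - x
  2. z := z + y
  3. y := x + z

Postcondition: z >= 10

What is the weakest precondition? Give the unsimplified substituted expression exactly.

Answer: ( z + ( y - x ) ) >= 10

Derivation:
post: z >= 10
stmt 3: y := x + z  -- replace 0 occurrence(s) of y with (x + z)
  => z >= 10
stmt 2: z := z + y  -- replace 1 occurrence(s) of z with (z + y)
  => ( z + y ) >= 10
stmt 1: y := y - x  -- replace 1 occurrence(s) of y with (y - x)
  => ( z + ( y - x ) ) >= 10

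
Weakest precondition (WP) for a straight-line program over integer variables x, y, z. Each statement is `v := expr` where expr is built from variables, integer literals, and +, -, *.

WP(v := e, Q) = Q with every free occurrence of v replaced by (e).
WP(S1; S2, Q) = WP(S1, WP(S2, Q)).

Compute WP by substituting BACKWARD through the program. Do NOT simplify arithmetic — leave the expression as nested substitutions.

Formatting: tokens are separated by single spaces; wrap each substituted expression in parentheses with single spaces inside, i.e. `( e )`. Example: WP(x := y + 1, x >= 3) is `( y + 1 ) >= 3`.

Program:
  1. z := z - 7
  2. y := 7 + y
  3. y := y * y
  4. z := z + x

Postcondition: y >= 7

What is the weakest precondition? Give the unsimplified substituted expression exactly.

post: y >= 7
stmt 4: z := z + x  -- replace 0 occurrence(s) of z with (z + x)
  => y >= 7
stmt 3: y := y * y  -- replace 1 occurrence(s) of y with (y * y)
  => ( y * y ) >= 7
stmt 2: y := 7 + y  -- replace 2 occurrence(s) of y with (7 + y)
  => ( ( 7 + y ) * ( 7 + y ) ) >= 7
stmt 1: z := z - 7  -- replace 0 occurrence(s) of z with (z - 7)
  => ( ( 7 + y ) * ( 7 + y ) ) >= 7

Answer: ( ( 7 + y ) * ( 7 + y ) ) >= 7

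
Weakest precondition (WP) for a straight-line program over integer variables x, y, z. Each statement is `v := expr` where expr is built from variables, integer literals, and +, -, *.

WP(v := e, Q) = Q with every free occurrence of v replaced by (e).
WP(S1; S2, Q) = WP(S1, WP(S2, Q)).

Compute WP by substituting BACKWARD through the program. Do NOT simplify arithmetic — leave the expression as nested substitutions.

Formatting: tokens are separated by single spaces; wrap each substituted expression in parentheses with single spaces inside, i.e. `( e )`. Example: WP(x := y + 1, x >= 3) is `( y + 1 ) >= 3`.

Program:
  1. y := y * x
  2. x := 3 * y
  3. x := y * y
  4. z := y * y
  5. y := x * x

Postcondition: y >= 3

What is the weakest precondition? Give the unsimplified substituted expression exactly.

post: y >= 3
stmt 5: y := x * x  -- replace 1 occurrence(s) of y with (x * x)
  => ( x * x ) >= 3
stmt 4: z := y * y  -- replace 0 occurrence(s) of z with (y * y)
  => ( x * x ) >= 3
stmt 3: x := y * y  -- replace 2 occurrence(s) of x with (y * y)
  => ( ( y * y ) * ( y * y ) ) >= 3
stmt 2: x := 3 * y  -- replace 0 occurrence(s) of x with (3 * y)
  => ( ( y * y ) * ( y * y ) ) >= 3
stmt 1: y := y * x  -- replace 4 occurrence(s) of y with (y * x)
  => ( ( ( y * x ) * ( y * x ) ) * ( ( y * x ) * ( y * x ) ) ) >= 3

Answer: ( ( ( y * x ) * ( y * x ) ) * ( ( y * x ) * ( y * x ) ) ) >= 3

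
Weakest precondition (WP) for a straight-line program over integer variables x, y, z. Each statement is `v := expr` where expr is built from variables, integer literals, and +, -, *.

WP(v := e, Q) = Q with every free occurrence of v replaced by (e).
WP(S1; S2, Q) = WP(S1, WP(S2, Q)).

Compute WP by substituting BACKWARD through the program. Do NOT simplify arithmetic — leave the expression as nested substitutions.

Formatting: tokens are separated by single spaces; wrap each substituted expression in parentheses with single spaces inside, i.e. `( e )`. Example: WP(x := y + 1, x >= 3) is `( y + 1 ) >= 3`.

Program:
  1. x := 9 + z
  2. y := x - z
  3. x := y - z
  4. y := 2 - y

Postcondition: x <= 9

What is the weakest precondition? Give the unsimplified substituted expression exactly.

Answer: ( ( ( 9 + z ) - z ) - z ) <= 9

Derivation:
post: x <= 9
stmt 4: y := 2 - y  -- replace 0 occurrence(s) of y with (2 - y)
  => x <= 9
stmt 3: x := y - z  -- replace 1 occurrence(s) of x with (y - z)
  => ( y - z ) <= 9
stmt 2: y := x - z  -- replace 1 occurrence(s) of y with (x - z)
  => ( ( x - z ) - z ) <= 9
stmt 1: x := 9 + z  -- replace 1 occurrence(s) of x with (9 + z)
  => ( ( ( 9 + z ) - z ) - z ) <= 9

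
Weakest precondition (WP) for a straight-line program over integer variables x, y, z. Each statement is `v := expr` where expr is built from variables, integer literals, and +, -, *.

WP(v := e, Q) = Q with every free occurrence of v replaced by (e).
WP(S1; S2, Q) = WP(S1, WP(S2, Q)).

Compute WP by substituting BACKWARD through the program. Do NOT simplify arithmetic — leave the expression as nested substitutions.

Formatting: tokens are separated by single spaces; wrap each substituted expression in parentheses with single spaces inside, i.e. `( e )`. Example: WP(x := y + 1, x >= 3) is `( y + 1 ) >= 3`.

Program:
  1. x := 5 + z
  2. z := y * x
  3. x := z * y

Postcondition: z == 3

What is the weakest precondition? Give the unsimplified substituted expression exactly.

Answer: ( y * ( 5 + z ) ) == 3

Derivation:
post: z == 3
stmt 3: x := z * y  -- replace 0 occurrence(s) of x with (z * y)
  => z == 3
stmt 2: z := y * x  -- replace 1 occurrence(s) of z with (y * x)
  => ( y * x ) == 3
stmt 1: x := 5 + z  -- replace 1 occurrence(s) of x with (5 + z)
  => ( y * ( 5 + z ) ) == 3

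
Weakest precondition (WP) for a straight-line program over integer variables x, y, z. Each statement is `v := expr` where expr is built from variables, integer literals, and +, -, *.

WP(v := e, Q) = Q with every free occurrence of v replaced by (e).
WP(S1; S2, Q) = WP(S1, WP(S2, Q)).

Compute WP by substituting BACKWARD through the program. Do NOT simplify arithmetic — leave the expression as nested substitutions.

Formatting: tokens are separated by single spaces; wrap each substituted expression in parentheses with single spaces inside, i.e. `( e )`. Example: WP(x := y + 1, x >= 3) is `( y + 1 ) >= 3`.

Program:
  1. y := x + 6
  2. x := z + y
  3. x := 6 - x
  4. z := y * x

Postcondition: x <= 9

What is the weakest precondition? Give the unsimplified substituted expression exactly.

Answer: ( 6 - ( z + ( x + 6 ) ) ) <= 9

Derivation:
post: x <= 9
stmt 4: z := y * x  -- replace 0 occurrence(s) of z with (y * x)
  => x <= 9
stmt 3: x := 6 - x  -- replace 1 occurrence(s) of x with (6 - x)
  => ( 6 - x ) <= 9
stmt 2: x := z + y  -- replace 1 occurrence(s) of x with (z + y)
  => ( 6 - ( z + y ) ) <= 9
stmt 1: y := x + 6  -- replace 1 occurrence(s) of y with (x + 6)
  => ( 6 - ( z + ( x + 6 ) ) ) <= 9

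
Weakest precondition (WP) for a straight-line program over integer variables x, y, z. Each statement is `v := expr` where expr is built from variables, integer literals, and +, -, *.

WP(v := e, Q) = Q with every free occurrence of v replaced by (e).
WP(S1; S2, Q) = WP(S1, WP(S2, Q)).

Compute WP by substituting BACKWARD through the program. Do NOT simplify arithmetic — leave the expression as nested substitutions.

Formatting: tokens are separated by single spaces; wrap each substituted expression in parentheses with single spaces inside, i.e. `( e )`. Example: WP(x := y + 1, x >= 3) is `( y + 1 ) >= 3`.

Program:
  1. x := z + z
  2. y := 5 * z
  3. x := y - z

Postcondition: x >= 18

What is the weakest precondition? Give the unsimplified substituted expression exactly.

Answer: ( ( 5 * z ) - z ) >= 18

Derivation:
post: x >= 18
stmt 3: x := y - z  -- replace 1 occurrence(s) of x with (y - z)
  => ( y - z ) >= 18
stmt 2: y := 5 * z  -- replace 1 occurrence(s) of y with (5 * z)
  => ( ( 5 * z ) - z ) >= 18
stmt 1: x := z + z  -- replace 0 occurrence(s) of x with (z + z)
  => ( ( 5 * z ) - z ) >= 18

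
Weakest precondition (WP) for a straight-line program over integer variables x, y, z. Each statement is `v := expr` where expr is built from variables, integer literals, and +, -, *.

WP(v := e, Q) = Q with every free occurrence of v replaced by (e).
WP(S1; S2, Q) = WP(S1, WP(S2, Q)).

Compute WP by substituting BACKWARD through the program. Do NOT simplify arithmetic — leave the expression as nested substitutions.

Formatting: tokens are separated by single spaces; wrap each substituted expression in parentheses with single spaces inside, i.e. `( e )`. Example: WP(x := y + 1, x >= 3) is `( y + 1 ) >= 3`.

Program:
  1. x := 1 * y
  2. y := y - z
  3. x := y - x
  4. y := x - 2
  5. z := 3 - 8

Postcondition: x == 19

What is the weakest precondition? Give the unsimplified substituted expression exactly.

post: x == 19
stmt 5: z := 3 - 8  -- replace 0 occurrence(s) of z with (3 - 8)
  => x == 19
stmt 4: y := x - 2  -- replace 0 occurrence(s) of y with (x - 2)
  => x == 19
stmt 3: x := y - x  -- replace 1 occurrence(s) of x with (y - x)
  => ( y - x ) == 19
stmt 2: y := y - z  -- replace 1 occurrence(s) of y with (y - z)
  => ( ( y - z ) - x ) == 19
stmt 1: x := 1 * y  -- replace 1 occurrence(s) of x with (1 * y)
  => ( ( y - z ) - ( 1 * y ) ) == 19

Answer: ( ( y - z ) - ( 1 * y ) ) == 19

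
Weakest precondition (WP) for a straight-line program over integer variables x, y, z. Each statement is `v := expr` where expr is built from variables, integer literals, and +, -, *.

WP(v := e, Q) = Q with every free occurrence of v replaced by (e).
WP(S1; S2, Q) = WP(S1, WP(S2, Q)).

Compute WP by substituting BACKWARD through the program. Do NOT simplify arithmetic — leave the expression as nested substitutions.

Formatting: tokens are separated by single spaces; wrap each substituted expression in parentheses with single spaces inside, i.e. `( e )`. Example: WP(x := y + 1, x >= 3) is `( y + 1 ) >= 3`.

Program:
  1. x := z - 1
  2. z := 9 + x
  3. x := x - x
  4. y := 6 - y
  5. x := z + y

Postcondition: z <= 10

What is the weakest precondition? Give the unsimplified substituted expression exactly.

Answer: ( 9 + ( z - 1 ) ) <= 10

Derivation:
post: z <= 10
stmt 5: x := z + y  -- replace 0 occurrence(s) of x with (z + y)
  => z <= 10
stmt 4: y := 6 - y  -- replace 0 occurrence(s) of y with (6 - y)
  => z <= 10
stmt 3: x := x - x  -- replace 0 occurrence(s) of x with (x - x)
  => z <= 10
stmt 2: z := 9 + x  -- replace 1 occurrence(s) of z with (9 + x)
  => ( 9 + x ) <= 10
stmt 1: x := z - 1  -- replace 1 occurrence(s) of x with (z - 1)
  => ( 9 + ( z - 1 ) ) <= 10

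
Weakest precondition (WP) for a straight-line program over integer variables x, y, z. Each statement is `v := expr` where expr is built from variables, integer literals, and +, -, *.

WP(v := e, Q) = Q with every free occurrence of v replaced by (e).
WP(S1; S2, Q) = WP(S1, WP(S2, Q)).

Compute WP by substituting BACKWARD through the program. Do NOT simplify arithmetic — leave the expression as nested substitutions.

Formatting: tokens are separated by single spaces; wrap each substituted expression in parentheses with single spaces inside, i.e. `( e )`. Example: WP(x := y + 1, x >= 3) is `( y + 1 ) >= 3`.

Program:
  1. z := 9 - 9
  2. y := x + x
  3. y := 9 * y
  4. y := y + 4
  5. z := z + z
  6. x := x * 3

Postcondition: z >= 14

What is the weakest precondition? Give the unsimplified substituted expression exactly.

Answer: ( ( 9 - 9 ) + ( 9 - 9 ) ) >= 14

Derivation:
post: z >= 14
stmt 6: x := x * 3  -- replace 0 occurrence(s) of x with (x * 3)
  => z >= 14
stmt 5: z := z + z  -- replace 1 occurrence(s) of z with (z + z)
  => ( z + z ) >= 14
stmt 4: y := y + 4  -- replace 0 occurrence(s) of y with (y + 4)
  => ( z + z ) >= 14
stmt 3: y := 9 * y  -- replace 0 occurrence(s) of y with (9 * y)
  => ( z + z ) >= 14
stmt 2: y := x + x  -- replace 0 occurrence(s) of y with (x + x)
  => ( z + z ) >= 14
stmt 1: z := 9 - 9  -- replace 2 occurrence(s) of z with (9 - 9)
  => ( ( 9 - 9 ) + ( 9 - 9 ) ) >= 14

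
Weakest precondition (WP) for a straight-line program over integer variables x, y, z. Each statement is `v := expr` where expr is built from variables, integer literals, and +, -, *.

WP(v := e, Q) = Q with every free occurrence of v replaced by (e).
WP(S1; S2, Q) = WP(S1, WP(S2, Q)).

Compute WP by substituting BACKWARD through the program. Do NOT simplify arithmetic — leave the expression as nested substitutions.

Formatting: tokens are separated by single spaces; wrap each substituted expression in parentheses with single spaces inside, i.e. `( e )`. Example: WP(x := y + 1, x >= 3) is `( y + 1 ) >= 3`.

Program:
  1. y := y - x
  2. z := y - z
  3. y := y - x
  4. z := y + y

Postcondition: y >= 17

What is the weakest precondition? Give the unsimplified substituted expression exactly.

post: y >= 17
stmt 4: z := y + y  -- replace 0 occurrence(s) of z with (y + y)
  => y >= 17
stmt 3: y := y - x  -- replace 1 occurrence(s) of y with (y - x)
  => ( y - x ) >= 17
stmt 2: z := y - z  -- replace 0 occurrence(s) of z with (y - z)
  => ( y - x ) >= 17
stmt 1: y := y - x  -- replace 1 occurrence(s) of y with (y - x)
  => ( ( y - x ) - x ) >= 17

Answer: ( ( y - x ) - x ) >= 17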